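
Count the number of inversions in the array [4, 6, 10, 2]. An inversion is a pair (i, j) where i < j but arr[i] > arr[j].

Finding inversions in [4, 6, 10, 2]:

(0, 3): arr[0]=4 > arr[3]=2
(1, 3): arr[1]=6 > arr[3]=2
(2, 3): arr[2]=10 > arr[3]=2

Total inversions: 3

The array has 3 inversion(s): (0,3), (1,3), (2,3). Each pair (i,j) satisfies i < j and arr[i] > arr[j].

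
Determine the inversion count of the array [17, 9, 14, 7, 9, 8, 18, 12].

Finding inversions in [17, 9, 14, 7, 9, 8, 18, 12]:

(0, 1): arr[0]=17 > arr[1]=9
(0, 2): arr[0]=17 > arr[2]=14
(0, 3): arr[0]=17 > arr[3]=7
(0, 4): arr[0]=17 > arr[4]=9
(0, 5): arr[0]=17 > arr[5]=8
(0, 7): arr[0]=17 > arr[7]=12
(1, 3): arr[1]=9 > arr[3]=7
(1, 5): arr[1]=9 > arr[5]=8
(2, 3): arr[2]=14 > arr[3]=7
(2, 4): arr[2]=14 > arr[4]=9
(2, 5): arr[2]=14 > arr[5]=8
(2, 7): arr[2]=14 > arr[7]=12
(4, 5): arr[4]=9 > arr[5]=8
(6, 7): arr[6]=18 > arr[7]=12

Total inversions: 14

The array has 14 inversion(s): (0,1), (0,2), (0,3), (0,4), (0,5), (0,7), (1,3), (1,5), (2,3), (2,4), (2,5), (2,7), (4,5), (6,7). Each pair (i,j) satisfies i < j and arr[i] > arr[j].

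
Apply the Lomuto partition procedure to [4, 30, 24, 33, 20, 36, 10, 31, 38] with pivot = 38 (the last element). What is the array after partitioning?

Lomuto partition with pivot = 38:

Initial array: [4, 30, 24, 33, 20, 36, 10, 31, 38]

arr[0]=4 <= 38: swap with position 0, array becomes [4, 30, 24, 33, 20, 36, 10, 31, 38]
arr[1]=30 <= 38: swap with position 1, array becomes [4, 30, 24, 33, 20, 36, 10, 31, 38]
arr[2]=24 <= 38: swap with position 2, array becomes [4, 30, 24, 33, 20, 36, 10, 31, 38]
arr[3]=33 <= 38: swap with position 3, array becomes [4, 30, 24, 33, 20, 36, 10, 31, 38]
arr[4]=20 <= 38: swap with position 4, array becomes [4, 30, 24, 33, 20, 36, 10, 31, 38]
arr[5]=36 <= 38: swap with position 5, array becomes [4, 30, 24, 33, 20, 36, 10, 31, 38]
arr[6]=10 <= 38: swap with position 6, array becomes [4, 30, 24, 33, 20, 36, 10, 31, 38]
arr[7]=31 <= 38: swap with position 7, array becomes [4, 30, 24, 33, 20, 36, 10, 31, 38]

Place pivot at position 8: [4, 30, 24, 33, 20, 36, 10, 31, 38]
Pivot position: 8

After partitioning with pivot 38, the array becomes [4, 30, 24, 33, 20, 36, 10, 31, 38]. The pivot is placed at index 8. All elements to the left of the pivot are <= 38, and all elements to the right are > 38.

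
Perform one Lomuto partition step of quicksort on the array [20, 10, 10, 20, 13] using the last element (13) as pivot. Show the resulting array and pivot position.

Lomuto partition with pivot = 13:

Initial array: [20, 10, 10, 20, 13]

arr[0]=20 > 13: no swap
arr[1]=10 <= 13: swap with position 0, array becomes [10, 20, 10, 20, 13]
arr[2]=10 <= 13: swap with position 1, array becomes [10, 10, 20, 20, 13]
arr[3]=20 > 13: no swap

Place pivot at position 2: [10, 10, 13, 20, 20]
Pivot position: 2

After partitioning with pivot 13, the array becomes [10, 10, 13, 20, 20]. The pivot is placed at index 2. All elements to the left of the pivot are <= 13, and all elements to the right are > 13.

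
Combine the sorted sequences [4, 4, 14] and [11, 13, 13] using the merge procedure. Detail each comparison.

Merging process:

Compare 4 vs 11: take 4 from left. Merged: [4]
Compare 4 vs 11: take 4 from left. Merged: [4, 4]
Compare 14 vs 11: take 11 from right. Merged: [4, 4, 11]
Compare 14 vs 13: take 13 from right. Merged: [4, 4, 11, 13]
Compare 14 vs 13: take 13 from right. Merged: [4, 4, 11, 13, 13]
Append remaining from left: [14]. Merged: [4, 4, 11, 13, 13, 14]

Final merged array: [4, 4, 11, 13, 13, 14]
Total comparisons: 5

The merged array is [4, 4, 11, 13, 13, 14], requiring 5 comparisons. The merge step runs in O(n) time where n is the total number of elements.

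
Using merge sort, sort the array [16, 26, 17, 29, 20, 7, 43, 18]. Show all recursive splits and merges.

Merge sort trace:

Split: [16, 26, 17, 29, 20, 7, 43, 18] -> [16, 26, 17, 29] and [20, 7, 43, 18]
  Split: [16, 26, 17, 29] -> [16, 26] and [17, 29]
    Split: [16, 26] -> [16] and [26]
    Merge: [16] + [26] -> [16, 26]
    Split: [17, 29] -> [17] and [29]
    Merge: [17] + [29] -> [17, 29]
  Merge: [16, 26] + [17, 29] -> [16, 17, 26, 29]
  Split: [20, 7, 43, 18] -> [20, 7] and [43, 18]
    Split: [20, 7] -> [20] and [7]
    Merge: [20] + [7] -> [7, 20]
    Split: [43, 18] -> [43] and [18]
    Merge: [43] + [18] -> [18, 43]
  Merge: [7, 20] + [18, 43] -> [7, 18, 20, 43]
Merge: [16, 17, 26, 29] + [7, 18, 20, 43] -> [7, 16, 17, 18, 20, 26, 29, 43]

Final sorted array: [7, 16, 17, 18, 20, 26, 29, 43]

The merge sort proceeds by recursively splitting the array and merging sorted halves.
After all merges, the sorted array is [7, 16, 17, 18, 20, 26, 29, 43].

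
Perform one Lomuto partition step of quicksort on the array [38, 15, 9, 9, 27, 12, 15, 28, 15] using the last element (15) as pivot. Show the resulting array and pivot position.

Lomuto partition with pivot = 15:

Initial array: [38, 15, 9, 9, 27, 12, 15, 28, 15]

arr[0]=38 > 15: no swap
arr[1]=15 <= 15: swap with position 0, array becomes [15, 38, 9, 9, 27, 12, 15, 28, 15]
arr[2]=9 <= 15: swap with position 1, array becomes [15, 9, 38, 9, 27, 12, 15, 28, 15]
arr[3]=9 <= 15: swap with position 2, array becomes [15, 9, 9, 38, 27, 12, 15, 28, 15]
arr[4]=27 > 15: no swap
arr[5]=12 <= 15: swap with position 3, array becomes [15, 9, 9, 12, 27, 38, 15, 28, 15]
arr[6]=15 <= 15: swap with position 4, array becomes [15, 9, 9, 12, 15, 38, 27, 28, 15]
arr[7]=28 > 15: no swap

Place pivot at position 5: [15, 9, 9, 12, 15, 15, 27, 28, 38]
Pivot position: 5

After partitioning with pivot 15, the array becomes [15, 9, 9, 12, 15, 15, 27, 28, 38]. The pivot is placed at index 5. All elements to the left of the pivot are <= 15, and all elements to the right are > 15.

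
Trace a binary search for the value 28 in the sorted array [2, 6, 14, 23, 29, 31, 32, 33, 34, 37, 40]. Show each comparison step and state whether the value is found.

Binary search for 28 in [2, 6, 14, 23, 29, 31, 32, 33, 34, 37, 40]:

lo=0, hi=10, mid=5, arr[mid]=31 -> 31 > 28, search left half
lo=0, hi=4, mid=2, arr[mid]=14 -> 14 < 28, search right half
lo=3, hi=4, mid=3, arr[mid]=23 -> 23 < 28, search right half
lo=4, hi=4, mid=4, arr[mid]=29 -> 29 > 28, search left half
lo=4 > hi=3, target 28 not found

Binary search determines that 28 is not in the array after 4 comparisons. The search space was exhausted without finding the target.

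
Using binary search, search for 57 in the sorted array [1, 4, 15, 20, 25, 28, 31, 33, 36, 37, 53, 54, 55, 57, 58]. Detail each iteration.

Binary search for 57 in [1, 4, 15, 20, 25, 28, 31, 33, 36, 37, 53, 54, 55, 57, 58]:

lo=0, hi=14, mid=7, arr[mid]=33 -> 33 < 57, search right half
lo=8, hi=14, mid=11, arr[mid]=54 -> 54 < 57, search right half
lo=12, hi=14, mid=13, arr[mid]=57 -> Found target at index 13!

Binary search finds 57 at index 13 after 3 comparisons. The search repeatedly halves the search space by comparing with the middle element.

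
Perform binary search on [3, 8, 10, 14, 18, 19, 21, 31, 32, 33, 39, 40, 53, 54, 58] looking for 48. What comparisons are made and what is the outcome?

Binary search for 48 in [3, 8, 10, 14, 18, 19, 21, 31, 32, 33, 39, 40, 53, 54, 58]:

lo=0, hi=14, mid=7, arr[mid]=31 -> 31 < 48, search right half
lo=8, hi=14, mid=11, arr[mid]=40 -> 40 < 48, search right half
lo=12, hi=14, mid=13, arr[mid]=54 -> 54 > 48, search left half
lo=12, hi=12, mid=12, arr[mid]=53 -> 53 > 48, search left half
lo=12 > hi=11, target 48 not found

Binary search determines that 48 is not in the array after 4 comparisons. The search space was exhausted without finding the target.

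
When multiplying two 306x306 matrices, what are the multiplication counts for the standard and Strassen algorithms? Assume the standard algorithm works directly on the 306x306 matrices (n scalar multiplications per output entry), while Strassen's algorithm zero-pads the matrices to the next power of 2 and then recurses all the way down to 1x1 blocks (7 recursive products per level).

Matrix multiplication for 306x306 matrices:

Strassen's algorithm requires power-of-2 dimensions. Pad 306x306 to 512x512 (next power of 2).

Standard algorithm: 306^3 = 28652616 multiplications
Strassen's algorithm: 7^(log2(512)) = 7^9 = 40353607 multiplications
Difference: 28652616 - 40353607 = -11700991 (Strassen uses MORE here due to padding overhead — for small or just-over-power-of-2 n, padding can outweigh the per-level savings)

Standard: 28652616 multiplications (306^3). Strassen: 40353607 multiplications (7^9, after padding to 512x512). Strassen reduces 8 recursive multiplications to 7 at each level.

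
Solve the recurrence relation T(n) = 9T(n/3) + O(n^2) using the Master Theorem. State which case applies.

Master Theorem for T(n) = 9T(n/3) + O(n^2):

a = 9, b = 3, c = 2
log_b(a) = log_3(9) = 2.0000

Case 2: c = 2 = log_3(9) = 2.0000
T(n) = O(n^2 log n) = O(n^2 log n)

For T(n) = 9T(n/3) + O(n^2): log_3(9) = 2.0000. This is Case 2 of the Master Theorem (c = log_b(a), equal work at all levels), giving O(n^2 log n).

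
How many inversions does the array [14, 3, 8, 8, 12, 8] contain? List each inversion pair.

Finding inversions in [14, 3, 8, 8, 12, 8]:

(0, 1): arr[0]=14 > arr[1]=3
(0, 2): arr[0]=14 > arr[2]=8
(0, 3): arr[0]=14 > arr[3]=8
(0, 4): arr[0]=14 > arr[4]=12
(0, 5): arr[0]=14 > arr[5]=8
(4, 5): arr[4]=12 > arr[5]=8

Total inversions: 6

The array has 6 inversion(s): (0,1), (0,2), (0,3), (0,4), (0,5), (4,5). Each pair (i,j) satisfies i < j and arr[i] > arr[j].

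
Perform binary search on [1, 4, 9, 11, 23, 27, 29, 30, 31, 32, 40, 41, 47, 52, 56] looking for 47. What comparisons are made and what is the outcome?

Binary search for 47 in [1, 4, 9, 11, 23, 27, 29, 30, 31, 32, 40, 41, 47, 52, 56]:

lo=0, hi=14, mid=7, arr[mid]=30 -> 30 < 47, search right half
lo=8, hi=14, mid=11, arr[mid]=41 -> 41 < 47, search right half
lo=12, hi=14, mid=13, arr[mid]=52 -> 52 > 47, search left half
lo=12, hi=12, mid=12, arr[mid]=47 -> Found target at index 12!

Binary search finds 47 at index 12 after 4 comparisons. The search repeatedly halves the search space by comparing with the middle element.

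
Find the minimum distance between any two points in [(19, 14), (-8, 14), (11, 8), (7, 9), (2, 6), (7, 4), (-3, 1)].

Computing all pairwise distances among 7 points:

d((19, 14), (-8, 14)) = 27.0
d((19, 14), (11, 8)) = 10.0
d((19, 14), (7, 9)) = 13.0
d((19, 14), (2, 6)) = 18.7883
d((19, 14), (7, 4)) = 15.6205
d((19, 14), (-3, 1)) = 25.5539
d((-8, 14), (11, 8)) = 19.9249
d((-8, 14), (7, 9)) = 15.8114
d((-8, 14), (2, 6)) = 12.8062
d((-8, 14), (7, 4)) = 18.0278
d((-8, 14), (-3, 1)) = 13.9284
d((11, 8), (7, 9)) = 4.1231 <-- minimum
d((11, 8), (2, 6)) = 9.2195
d((11, 8), (7, 4)) = 5.6569
d((11, 8), (-3, 1)) = 15.6525
d((7, 9), (2, 6)) = 5.831
d((7, 9), (7, 4)) = 5.0
d((7, 9), (-3, 1)) = 12.8062
d((2, 6), (7, 4)) = 5.3852
d((2, 6), (-3, 1)) = 7.0711
d((7, 4), (-3, 1)) = 10.4403

Closest pair: (11, 8) and (7, 9) with distance 4.1231

The closest pair is (11, 8) and (7, 9) with Euclidean distance 4.1231. For 7 points, brute-force pairwise comparison is shown above. For large n, the divide-and-conquer algorithm (sort by x, recurse on halves, check the dividing strip) achieves O(n log n).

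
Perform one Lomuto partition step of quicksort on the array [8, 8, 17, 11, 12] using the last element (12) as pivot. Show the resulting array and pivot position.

Lomuto partition with pivot = 12:

Initial array: [8, 8, 17, 11, 12]

arr[0]=8 <= 12: swap with position 0, array becomes [8, 8, 17, 11, 12]
arr[1]=8 <= 12: swap with position 1, array becomes [8, 8, 17, 11, 12]
arr[2]=17 > 12: no swap
arr[3]=11 <= 12: swap with position 2, array becomes [8, 8, 11, 17, 12]

Place pivot at position 3: [8, 8, 11, 12, 17]
Pivot position: 3

After partitioning with pivot 12, the array becomes [8, 8, 11, 12, 17]. The pivot is placed at index 3. All elements to the left of the pivot are <= 12, and all elements to the right are > 12.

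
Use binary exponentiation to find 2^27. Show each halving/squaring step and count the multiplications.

Computing 2^27 by squaring (build up from 2^1; each line after the first costs one multiplication):

2^1 = 2
2^2 = (2^1)^2 = 2^2 = 4
2^3 = 2 * 2^2 = 2 * 4 = 8
2^6 = (2^3)^2 = 8^2 = 64
2^12 = (2^6)^2 = 64^2 = 4096
2^13 = 2 * 2^12 = 2 * 4096 = 8192
2^26 = (2^13)^2 = 8192^2 = 67108864
2^27 = 2 * 2^26 = 2 * 67108864 = 134217728

Result: 134217728
Multiplications needed: 7 (7 lines after 2^1)

2^27 = 134217728. Using exponentiation by squaring, this requires 7 multiplications. The key idea: if the exponent is even, square the half-power; if odd, multiply by the base once.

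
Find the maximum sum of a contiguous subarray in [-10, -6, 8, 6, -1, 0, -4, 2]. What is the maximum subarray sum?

Using Kadane's algorithm on [-10, -6, 8, 6, -1, 0, -4, 2]:

Scanning through the array:
Position 1 (value -6): max_ending_here = -6, max_so_far = -6
Position 2 (value 8): max_ending_here = 8, max_so_far = 8
Position 3 (value 6): max_ending_here = 14, max_so_far = 14
Position 4 (value -1): max_ending_here = 13, max_so_far = 14
Position 5 (value 0): max_ending_here = 13, max_so_far = 14
Position 6 (value -4): max_ending_here = 9, max_so_far = 14
Position 7 (value 2): max_ending_here = 11, max_so_far = 14

Maximum subarray: [8, 6]
Maximum sum: 14

The maximum subarray is [8, 6] with sum 14. This subarray runs from index 2 to index 3.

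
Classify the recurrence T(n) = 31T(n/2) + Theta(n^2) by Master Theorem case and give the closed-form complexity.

Master Theorem for T(n) = 31T(n/2) + O(n^2):

a = 31, b = 2, c = 2
log_b(a) = log_2(31) = 4.9542

Case 1: c = 2 < log_2(31) = 4.9542
T(n) = O(n^(log_2 31))

For T(n) = 31T(n/2) + O(n^2): log_2(31) = 4.9542. This is Case 1 of the Master Theorem (c < log_b(a), work dominated by leaves), giving O(n^(log_2 31)).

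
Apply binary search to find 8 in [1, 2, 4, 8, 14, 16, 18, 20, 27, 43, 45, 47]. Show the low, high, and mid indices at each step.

Binary search for 8 in [1, 2, 4, 8, 14, 16, 18, 20, 27, 43, 45, 47]:

lo=0, hi=11, mid=5, arr[mid]=16 -> 16 > 8, search left half
lo=0, hi=4, mid=2, arr[mid]=4 -> 4 < 8, search right half
lo=3, hi=4, mid=3, arr[mid]=8 -> Found target at index 3!

Binary search finds 8 at index 3 after 3 comparisons. The search repeatedly halves the search space by comparing with the middle element.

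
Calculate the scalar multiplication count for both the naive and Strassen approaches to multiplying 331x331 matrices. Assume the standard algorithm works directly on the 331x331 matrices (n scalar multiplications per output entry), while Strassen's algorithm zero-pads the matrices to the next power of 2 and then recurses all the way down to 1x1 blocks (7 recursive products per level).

Matrix multiplication for 331x331 matrices:

Strassen's algorithm requires power-of-2 dimensions. Pad 331x331 to 512x512 (next power of 2).

Standard algorithm: 331^3 = 36264691 multiplications
Strassen's algorithm: 7^(log2(512)) = 7^9 = 40353607 multiplications
Difference: 36264691 - 40353607 = -4088916 (Strassen uses MORE here due to padding overhead — for small or just-over-power-of-2 n, padding can outweigh the per-level savings)

Standard: 36264691 multiplications (331^3). Strassen: 40353607 multiplications (7^9, after padding to 512x512). Strassen reduces 8 recursive multiplications to 7 at each level.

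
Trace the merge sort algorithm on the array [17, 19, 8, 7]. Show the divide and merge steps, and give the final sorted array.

Merge sort trace:

Split: [17, 19, 8, 7] -> [17, 19] and [8, 7]
  Split: [17, 19] -> [17] and [19]
  Merge: [17] + [19] -> [17, 19]
  Split: [8, 7] -> [8] and [7]
  Merge: [8] + [7] -> [7, 8]
Merge: [17, 19] + [7, 8] -> [7, 8, 17, 19]

Final sorted array: [7, 8, 17, 19]

The merge sort proceeds by recursively splitting the array and merging sorted halves.
After all merges, the sorted array is [7, 8, 17, 19].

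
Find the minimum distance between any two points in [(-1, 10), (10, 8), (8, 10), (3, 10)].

Computing all pairwise distances among 4 points:

d((-1, 10), (10, 8)) = 11.1803
d((-1, 10), (8, 10)) = 9.0
d((-1, 10), (3, 10)) = 4.0
d((10, 8), (8, 10)) = 2.8284 <-- minimum
d((10, 8), (3, 10)) = 7.2801
d((8, 10), (3, 10)) = 5.0

Closest pair: (10, 8) and (8, 10) with distance 2.8284

The closest pair is (10, 8) and (8, 10) with Euclidean distance 2.8284. For 4 points, brute-force pairwise comparison is shown above. For large n, the divide-and-conquer algorithm (sort by x, recurse on halves, check the dividing strip) achieves O(n log n).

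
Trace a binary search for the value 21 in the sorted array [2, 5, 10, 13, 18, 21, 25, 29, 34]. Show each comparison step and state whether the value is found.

Binary search for 21 in [2, 5, 10, 13, 18, 21, 25, 29, 34]:

lo=0, hi=8, mid=4, arr[mid]=18 -> 18 < 21, search right half
lo=5, hi=8, mid=6, arr[mid]=25 -> 25 > 21, search left half
lo=5, hi=5, mid=5, arr[mid]=21 -> Found target at index 5!

Binary search finds 21 at index 5 after 3 comparisons. The search repeatedly halves the search space by comparing with the middle element.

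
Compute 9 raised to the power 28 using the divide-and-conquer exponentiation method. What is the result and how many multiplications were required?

Computing 9^28 by squaring (build up from 9^1; each line after the first costs one multiplication):

9^1 = 9
9^2 = (9^1)^2 = 9^2 = 81
9^3 = 9 * 9^2 = 9 * 81 = 729
9^6 = (9^3)^2 = 729^2 = 531441
9^7 = 9 * 9^6 = 9 * 531441 = 4782969
9^14 = (9^7)^2 = 4782969^2 = 22876792454961
9^28 = (9^14)^2 = 22876792454961^2 = 523347633027360537213511521

Result: 523347633027360537213511521
Multiplications needed: 6 (6 lines after 9^1)

9^28 = 523347633027360537213511521. Using exponentiation by squaring, this requires 6 multiplications. The key idea: if the exponent is even, square the half-power; if odd, multiply by the base once.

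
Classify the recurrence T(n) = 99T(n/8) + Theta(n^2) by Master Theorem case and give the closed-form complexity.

Master Theorem for T(n) = 99T(n/8) + O(n^2):

a = 99, b = 8, c = 2
log_b(a) = log_8(99) = 2.2098

Case 1: c = 2 < log_8(99) = 2.2098
T(n) = O(n^(log_8 99))

For T(n) = 99T(n/8) + O(n^2): log_8(99) = 2.2098. This is Case 1 of the Master Theorem (c < log_b(a), work dominated by leaves), giving O(n^(log_8 99)).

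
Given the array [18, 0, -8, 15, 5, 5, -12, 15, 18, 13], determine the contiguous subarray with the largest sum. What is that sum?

Using Kadane's algorithm on [18, 0, -8, 15, 5, 5, -12, 15, 18, 13]:

Scanning through the array:
Position 1 (value 0): max_ending_here = 18, max_so_far = 18
Position 2 (value -8): max_ending_here = 10, max_so_far = 18
Position 3 (value 15): max_ending_here = 25, max_so_far = 25
Position 4 (value 5): max_ending_here = 30, max_so_far = 30
Position 5 (value 5): max_ending_here = 35, max_so_far = 35
Position 6 (value -12): max_ending_here = 23, max_so_far = 35
Position 7 (value 15): max_ending_here = 38, max_so_far = 38
Position 8 (value 18): max_ending_here = 56, max_so_far = 56
Position 9 (value 13): max_ending_here = 69, max_so_far = 69

Maximum subarray: [18, 0, -8, 15, 5, 5, -12, 15, 18, 13]
Maximum sum: 69

The maximum subarray is [18, 0, -8, 15, 5, 5, -12, 15, 18, 13] with sum 69. This subarray runs from index 0 to index 9.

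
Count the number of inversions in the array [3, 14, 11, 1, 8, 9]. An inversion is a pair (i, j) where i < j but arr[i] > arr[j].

Finding inversions in [3, 14, 11, 1, 8, 9]:

(0, 3): arr[0]=3 > arr[3]=1
(1, 2): arr[1]=14 > arr[2]=11
(1, 3): arr[1]=14 > arr[3]=1
(1, 4): arr[1]=14 > arr[4]=8
(1, 5): arr[1]=14 > arr[5]=9
(2, 3): arr[2]=11 > arr[3]=1
(2, 4): arr[2]=11 > arr[4]=8
(2, 5): arr[2]=11 > arr[5]=9

Total inversions: 8

The array has 8 inversion(s): (0,3), (1,2), (1,3), (1,4), (1,5), (2,3), (2,4), (2,5). Each pair (i,j) satisfies i < j and arr[i] > arr[j].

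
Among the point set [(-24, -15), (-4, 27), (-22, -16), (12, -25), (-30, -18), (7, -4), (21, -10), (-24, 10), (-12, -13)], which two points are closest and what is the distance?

Computing all pairwise distances among 9 points:

d((-24, -15), (-4, 27)) = 46.5188
d((-24, -15), (-22, -16)) = 2.2361 <-- minimum
d((-24, -15), (12, -25)) = 37.3631
d((-24, -15), (-30, -18)) = 6.7082
d((-24, -15), (7, -4)) = 32.8938
d((-24, -15), (21, -10)) = 45.2769
d((-24, -15), (-24, 10)) = 25.0
d((-24, -15), (-12, -13)) = 12.1655
d((-4, 27), (-22, -16)) = 46.6154
d((-4, 27), (12, -25)) = 54.4059
d((-4, 27), (-30, -18)) = 51.9711
d((-4, 27), (7, -4)) = 32.8938
d((-4, 27), (21, -10)) = 44.6542
d((-4, 27), (-24, 10)) = 26.2488
d((-4, 27), (-12, -13)) = 40.7922
d((-22, -16), (12, -25)) = 35.171
d((-22, -16), (-30, -18)) = 8.2462
d((-22, -16), (7, -4)) = 31.3847
d((-22, -16), (21, -10)) = 43.4166
d((-22, -16), (-24, 10)) = 26.0768
d((-22, -16), (-12, -13)) = 10.4403
d((12, -25), (-30, -18)) = 42.5793
d((12, -25), (7, -4)) = 21.587
d((12, -25), (21, -10)) = 17.4929
d((12, -25), (-24, 10)) = 50.2096
d((12, -25), (-12, -13)) = 26.8328
d((-30, -18), (7, -4)) = 39.5601
d((-30, -18), (21, -10)) = 51.6236
d((-30, -18), (-24, 10)) = 28.6356
d((-30, -18), (-12, -13)) = 18.6815
d((7, -4), (21, -10)) = 15.2315
d((7, -4), (-24, 10)) = 34.0147
d((7, -4), (-12, -13)) = 21.0238
d((21, -10), (-24, 10)) = 49.2443
d((21, -10), (-12, -13)) = 33.1361
d((-24, 10), (-12, -13)) = 25.9422

Closest pair: (-24, -15) and (-22, -16) with distance 2.2361

The closest pair is (-24, -15) and (-22, -16) with Euclidean distance 2.2361. For 9 points, brute-force pairwise comparison is shown above. For large n, the divide-and-conquer algorithm (sort by x, recurse on halves, check the dividing strip) achieves O(n log n).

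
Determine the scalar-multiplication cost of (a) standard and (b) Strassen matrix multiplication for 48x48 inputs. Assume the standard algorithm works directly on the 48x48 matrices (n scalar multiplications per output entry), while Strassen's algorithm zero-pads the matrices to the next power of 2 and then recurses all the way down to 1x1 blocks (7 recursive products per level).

Matrix multiplication for 48x48 matrices:

Strassen's algorithm requires power-of-2 dimensions. Pad 48x48 to 64x64 (next power of 2).

Standard algorithm: 48^3 = 110592 multiplications
Strassen's algorithm: 7^(log2(64)) = 7^6 = 117649 multiplications
Difference: 110592 - 117649 = -7057 (Strassen uses MORE here due to padding overhead — for small or just-over-power-of-2 n, padding can outweigh the per-level savings)

Standard: 110592 multiplications (48^3). Strassen: 117649 multiplications (7^6, after padding to 64x64). Strassen reduces 8 recursive multiplications to 7 at each level.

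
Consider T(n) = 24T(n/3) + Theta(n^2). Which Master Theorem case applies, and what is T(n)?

Master Theorem for T(n) = 24T(n/3) + O(n^2):

a = 24, b = 3, c = 2
log_b(a) = log_3(24) = 2.8928

Case 1: c = 2 < log_3(24) = 2.8928
T(n) = O(n^(log_3 24))

For T(n) = 24T(n/3) + O(n^2): log_3(24) = 2.8928. This is Case 1 of the Master Theorem (c < log_b(a), work dominated by leaves), giving O(n^(log_3 24)).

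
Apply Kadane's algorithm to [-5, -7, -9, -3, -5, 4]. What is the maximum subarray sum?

Using Kadane's algorithm on [-5, -7, -9, -3, -5, 4]:

Scanning through the array:
Position 1 (value -7): max_ending_here = -7, max_so_far = -5
Position 2 (value -9): max_ending_here = -9, max_so_far = -5
Position 3 (value -3): max_ending_here = -3, max_so_far = -3
Position 4 (value -5): max_ending_here = -5, max_so_far = -3
Position 5 (value 4): max_ending_here = 4, max_so_far = 4

Maximum subarray: [4]
Maximum sum: 4

The maximum subarray is [4] with sum 4. This subarray runs from index 5 to index 5.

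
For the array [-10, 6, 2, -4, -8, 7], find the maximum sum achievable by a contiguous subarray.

Using Kadane's algorithm on [-10, 6, 2, -4, -8, 7]:

Scanning through the array:
Position 1 (value 6): max_ending_here = 6, max_so_far = 6
Position 2 (value 2): max_ending_here = 8, max_so_far = 8
Position 3 (value -4): max_ending_here = 4, max_so_far = 8
Position 4 (value -8): max_ending_here = -4, max_so_far = 8
Position 5 (value 7): max_ending_here = 7, max_so_far = 8

Maximum subarray: [6, 2]
Maximum sum: 8

The maximum subarray is [6, 2] with sum 8. This subarray runs from index 1 to index 2.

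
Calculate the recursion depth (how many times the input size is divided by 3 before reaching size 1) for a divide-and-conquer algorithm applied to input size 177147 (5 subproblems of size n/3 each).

For divide and conquer with division factor 3:

Problem sizes at each level:
Level 0: 177147
Level 1: 59049
Level 2: 19683
Level 3: 6561
Level 4: 2187
Level 5: 729
Level 6: 243
Level 7: 81
Level 8: 27
Level 9: 9
Level 10: 3
Level 11: 1

The root is level 0 and the size-1 base case is level 11 (the tree spans levels 0 through 11, i.e. 12 levels counting the root), so the depth is the number of divisions: log_3(177147) = 11

The recursion tree depth is log_3(177147) = 11. At each level, the problem size is divided by 3, so it takes 11 divisions to reduce to a base case of size 1. The algorithm makes 5 recursive calls at each level.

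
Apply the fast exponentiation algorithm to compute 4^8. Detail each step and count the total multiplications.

Computing 4^8 by squaring (build up from 4^1; each line after the first costs one multiplication):

4^1 = 4
4^2 = (4^1)^2 = 4^2 = 16
4^4 = (4^2)^2 = 16^2 = 256
4^8 = (4^4)^2 = 256^2 = 65536

Result: 65536
Multiplications needed: 3 (3 lines after 4^1)

4^8 = 65536. Using exponentiation by squaring, this requires 3 multiplications. The key idea: if the exponent is even, square the half-power; if odd, multiply by the base once.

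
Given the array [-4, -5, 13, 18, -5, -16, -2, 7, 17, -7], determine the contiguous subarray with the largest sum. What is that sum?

Using Kadane's algorithm on [-4, -5, 13, 18, -5, -16, -2, 7, 17, -7]:

Scanning through the array:
Position 1 (value -5): max_ending_here = -5, max_so_far = -4
Position 2 (value 13): max_ending_here = 13, max_so_far = 13
Position 3 (value 18): max_ending_here = 31, max_so_far = 31
Position 4 (value -5): max_ending_here = 26, max_so_far = 31
Position 5 (value -16): max_ending_here = 10, max_so_far = 31
Position 6 (value -2): max_ending_here = 8, max_so_far = 31
Position 7 (value 7): max_ending_here = 15, max_so_far = 31
Position 8 (value 17): max_ending_here = 32, max_so_far = 32
Position 9 (value -7): max_ending_here = 25, max_so_far = 32

Maximum subarray: [13, 18, -5, -16, -2, 7, 17]
Maximum sum: 32

The maximum subarray is [13, 18, -5, -16, -2, 7, 17] with sum 32. This subarray runs from index 2 to index 8.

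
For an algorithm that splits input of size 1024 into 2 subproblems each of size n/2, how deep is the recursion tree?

For divide and conquer with division factor 2:

Problem sizes at each level:
Level 0: 1024
Level 1: 512
Level 2: 256
Level 3: 128
Level 4: 64
Level 5: 32
Level 6: 16
Level 7: 8
Level 8: 4
Level 9: 2
Level 10: 1

The root is level 0 and the size-1 base case is level 10 (the tree spans levels 0 through 10, i.e. 11 levels counting the root), so the depth is the number of divisions: log_2(1024) = 10

The recursion tree depth is log_2(1024) = 10. At each level, the problem size is divided by 2, so it takes 10 divisions to reduce to a base case of size 1. The algorithm makes 2 recursive calls at each level.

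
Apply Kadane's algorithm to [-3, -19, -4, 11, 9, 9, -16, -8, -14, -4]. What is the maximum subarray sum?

Using Kadane's algorithm on [-3, -19, -4, 11, 9, 9, -16, -8, -14, -4]:

Scanning through the array:
Position 1 (value -19): max_ending_here = -19, max_so_far = -3
Position 2 (value -4): max_ending_here = -4, max_so_far = -3
Position 3 (value 11): max_ending_here = 11, max_so_far = 11
Position 4 (value 9): max_ending_here = 20, max_so_far = 20
Position 5 (value 9): max_ending_here = 29, max_so_far = 29
Position 6 (value -16): max_ending_here = 13, max_so_far = 29
Position 7 (value -8): max_ending_here = 5, max_so_far = 29
Position 8 (value -14): max_ending_here = -9, max_so_far = 29
Position 9 (value -4): max_ending_here = -4, max_so_far = 29

Maximum subarray: [11, 9, 9]
Maximum sum: 29

The maximum subarray is [11, 9, 9] with sum 29. This subarray runs from index 3 to index 5.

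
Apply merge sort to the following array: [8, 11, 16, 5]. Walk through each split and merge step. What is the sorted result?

Merge sort trace:

Split: [8, 11, 16, 5] -> [8, 11] and [16, 5]
  Split: [8, 11] -> [8] and [11]
  Merge: [8] + [11] -> [8, 11]
  Split: [16, 5] -> [16] and [5]
  Merge: [16] + [5] -> [5, 16]
Merge: [8, 11] + [5, 16] -> [5, 8, 11, 16]

Final sorted array: [5, 8, 11, 16]

The merge sort proceeds by recursively splitting the array and merging sorted halves.
After all merges, the sorted array is [5, 8, 11, 16].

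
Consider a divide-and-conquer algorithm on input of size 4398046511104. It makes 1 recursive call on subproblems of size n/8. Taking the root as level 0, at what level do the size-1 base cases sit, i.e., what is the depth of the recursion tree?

For divide and conquer with division factor 8:

Problem sizes at each level:
Level 0: 4398046511104
Level 1: 549755813888
Level 2: 68719476736
Level 3: 8589934592
Level 4: 1073741824
Level 5: 134217728
Level 6: 16777216
Level 7: 2097152
Level 8: 262144
Level 9: 32768
Level 10: 4096
Level 11: 512
Level 12: 64
Level 13: 8
Level 14: 1

The root is level 0 and the size-1 base case is level 14 (the tree spans levels 0 through 14, i.e. 15 levels counting the root), so the depth is the number of divisions: log_8(4398046511104) = 14

The recursion tree depth is log_8(4398046511104) = 14. At each level, the problem size is divided by 8, so it takes 14 divisions to reduce to a base case of size 1. The algorithm makes 1 recursive call at each level.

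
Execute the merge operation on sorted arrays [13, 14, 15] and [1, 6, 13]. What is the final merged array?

Merging process:

Compare 13 vs 1: take 1 from right. Merged: [1]
Compare 13 vs 6: take 6 from right. Merged: [1, 6]
Compare 13 vs 13: take 13 from left. Merged: [1, 6, 13]
Compare 14 vs 13: take 13 from right. Merged: [1, 6, 13, 13]
Append remaining from left: [14, 15]. Merged: [1, 6, 13, 13, 14, 15]

Final merged array: [1, 6, 13, 13, 14, 15]
Total comparisons: 4

The merged array is [1, 6, 13, 13, 14, 15], requiring 4 comparisons. The merge step runs in O(n) time where n is the total number of elements.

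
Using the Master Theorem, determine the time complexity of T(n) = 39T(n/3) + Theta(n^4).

Master Theorem for T(n) = 39T(n/3) + O(n^4):

a = 39, b = 3, c = 4
log_b(a) = log_3(39) = 3.3347

Case 3: c = 4 > log_3(39) = 3.3347
T(n) = O(n^4) = O(n^4)

For T(n) = 39T(n/3) + O(n^4): log_3(39) = 3.3347. This is Case 3 of the Master Theorem (c > log_b(a), work dominated by root), giving O(n^4).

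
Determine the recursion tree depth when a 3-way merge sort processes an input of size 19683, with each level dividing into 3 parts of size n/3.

For divide and conquer with division factor 3:

Problem sizes at each level:
Level 0: 19683
Level 1: 6561
Level 2: 2187
Level 3: 729
Level 4: 243
Level 5: 81
Level 6: 27
Level 7: 9
Level 8: 3
Level 9: 1

The root is level 0 and the size-1 base case is level 9 (the tree spans levels 0 through 9, i.e. 10 levels counting the root), so the depth is the number of divisions: log_3(19683) = 9

The recursion tree depth is log_3(19683) = 9. At each level, the problem size is divided by 3, so it takes 9 divisions to reduce to a base case of size 1. The algorithm makes 3 recursive calls at each level.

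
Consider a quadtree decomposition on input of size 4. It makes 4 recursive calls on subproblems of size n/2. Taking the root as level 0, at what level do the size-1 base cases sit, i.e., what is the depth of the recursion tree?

For divide and conquer with division factor 2:

Problem sizes at each level:
Level 0: 4
Level 1: 2
Level 2: 1

The root is level 0 and the size-1 base case is level 2 (the tree spans levels 0 through 2, i.e. 3 levels counting the root), so the depth is the number of divisions: log_2(4) = 2

The recursion tree depth is log_2(4) = 2. At each level, the problem size is divided by 2, so it takes 2 divisions to reduce to a base case of size 1. The algorithm makes 4 recursive calls at each level.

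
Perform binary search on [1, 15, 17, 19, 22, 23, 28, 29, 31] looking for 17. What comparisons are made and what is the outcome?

Binary search for 17 in [1, 15, 17, 19, 22, 23, 28, 29, 31]:

lo=0, hi=8, mid=4, arr[mid]=22 -> 22 > 17, search left half
lo=0, hi=3, mid=1, arr[mid]=15 -> 15 < 17, search right half
lo=2, hi=3, mid=2, arr[mid]=17 -> Found target at index 2!

Binary search finds 17 at index 2 after 3 comparisons. The search repeatedly halves the search space by comparing with the middle element.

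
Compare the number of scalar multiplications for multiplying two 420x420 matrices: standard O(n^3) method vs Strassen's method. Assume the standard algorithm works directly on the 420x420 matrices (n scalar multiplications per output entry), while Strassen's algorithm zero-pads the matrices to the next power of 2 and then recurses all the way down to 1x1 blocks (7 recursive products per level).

Matrix multiplication for 420x420 matrices:

Strassen's algorithm requires power-of-2 dimensions. Pad 420x420 to 512x512 (next power of 2).

Standard algorithm: 420^3 = 74088000 multiplications
Strassen's algorithm: 7^(log2(512)) = 7^9 = 40353607 multiplications
Savings: 74088000 - 40353607 = 33734393 multiplications

Standard: 74088000 multiplications (420^3). Strassen: 40353607 multiplications (7^9, after padding to 512x512). Strassen reduces 8 recursive multiplications to 7 at each level.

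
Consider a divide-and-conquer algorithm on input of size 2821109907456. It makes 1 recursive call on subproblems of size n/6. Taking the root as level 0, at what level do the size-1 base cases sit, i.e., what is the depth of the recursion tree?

For divide and conquer with division factor 6:

Problem sizes at each level:
Level 0: 2821109907456
Level 1: 470184984576
Level 2: 78364164096
Level 3: 13060694016
Level 4: 2176782336
Level 5: 362797056
Level 6: 60466176
Level 7: 10077696
Level 8: 1679616
Level 9: 279936
Level 10: 46656
Level 11: 7776
Level 12: 1296
Level 13: 216
Level 14: 36
Level 15: 6
Level 16: 1

The root is level 0 and the size-1 base case is level 16 (the tree spans levels 0 through 16, i.e. 17 levels counting the root), so the depth is the number of divisions: log_6(2821109907456) = 16

The recursion tree depth is log_6(2821109907456) = 16. At each level, the problem size is divided by 6, so it takes 16 divisions to reduce to a base case of size 1. The algorithm makes 1 recursive call at each level.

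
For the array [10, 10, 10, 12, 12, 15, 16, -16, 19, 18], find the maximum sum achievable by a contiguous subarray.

Using Kadane's algorithm on [10, 10, 10, 12, 12, 15, 16, -16, 19, 18]:

Scanning through the array:
Position 1 (value 10): max_ending_here = 20, max_so_far = 20
Position 2 (value 10): max_ending_here = 30, max_so_far = 30
Position 3 (value 12): max_ending_here = 42, max_so_far = 42
Position 4 (value 12): max_ending_here = 54, max_so_far = 54
Position 5 (value 15): max_ending_here = 69, max_so_far = 69
Position 6 (value 16): max_ending_here = 85, max_so_far = 85
Position 7 (value -16): max_ending_here = 69, max_so_far = 85
Position 8 (value 19): max_ending_here = 88, max_so_far = 88
Position 9 (value 18): max_ending_here = 106, max_so_far = 106

Maximum subarray: [10, 10, 10, 12, 12, 15, 16, -16, 19, 18]
Maximum sum: 106

The maximum subarray is [10, 10, 10, 12, 12, 15, 16, -16, 19, 18] with sum 106. This subarray runs from index 0 to index 9.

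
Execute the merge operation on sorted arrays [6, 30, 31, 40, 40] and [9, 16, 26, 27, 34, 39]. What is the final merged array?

Merging process:

Compare 6 vs 9: take 6 from left. Merged: [6]
Compare 30 vs 9: take 9 from right. Merged: [6, 9]
Compare 30 vs 16: take 16 from right. Merged: [6, 9, 16]
Compare 30 vs 26: take 26 from right. Merged: [6, 9, 16, 26]
Compare 30 vs 27: take 27 from right. Merged: [6, 9, 16, 26, 27]
Compare 30 vs 34: take 30 from left. Merged: [6, 9, 16, 26, 27, 30]
Compare 31 vs 34: take 31 from left. Merged: [6, 9, 16, 26, 27, 30, 31]
Compare 40 vs 34: take 34 from right. Merged: [6, 9, 16, 26, 27, 30, 31, 34]
Compare 40 vs 39: take 39 from right. Merged: [6, 9, 16, 26, 27, 30, 31, 34, 39]
Append remaining from left: [40, 40]. Merged: [6, 9, 16, 26, 27, 30, 31, 34, 39, 40, 40]

Final merged array: [6, 9, 16, 26, 27, 30, 31, 34, 39, 40, 40]
Total comparisons: 9

The merged array is [6, 9, 16, 26, 27, 30, 31, 34, 39, 40, 40], requiring 9 comparisons. The merge step runs in O(n) time where n is the total number of elements.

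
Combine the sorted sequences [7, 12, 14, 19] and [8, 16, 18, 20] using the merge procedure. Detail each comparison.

Merging process:

Compare 7 vs 8: take 7 from left. Merged: [7]
Compare 12 vs 8: take 8 from right. Merged: [7, 8]
Compare 12 vs 16: take 12 from left. Merged: [7, 8, 12]
Compare 14 vs 16: take 14 from left. Merged: [7, 8, 12, 14]
Compare 19 vs 16: take 16 from right. Merged: [7, 8, 12, 14, 16]
Compare 19 vs 18: take 18 from right. Merged: [7, 8, 12, 14, 16, 18]
Compare 19 vs 20: take 19 from left. Merged: [7, 8, 12, 14, 16, 18, 19]
Append remaining from right: [20]. Merged: [7, 8, 12, 14, 16, 18, 19, 20]

Final merged array: [7, 8, 12, 14, 16, 18, 19, 20]
Total comparisons: 7

The merged array is [7, 8, 12, 14, 16, 18, 19, 20], requiring 7 comparisons. The merge step runs in O(n) time where n is the total number of elements.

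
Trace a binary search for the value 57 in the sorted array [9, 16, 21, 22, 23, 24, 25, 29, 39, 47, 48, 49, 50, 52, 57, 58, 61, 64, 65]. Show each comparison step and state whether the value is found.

Binary search for 57 in [9, 16, 21, 22, 23, 24, 25, 29, 39, 47, 48, 49, 50, 52, 57, 58, 61, 64, 65]:

lo=0, hi=18, mid=9, arr[mid]=47 -> 47 < 57, search right half
lo=10, hi=18, mid=14, arr[mid]=57 -> Found target at index 14!

Binary search finds 57 at index 14 after 2 comparisons. The search repeatedly halves the search space by comparing with the middle element.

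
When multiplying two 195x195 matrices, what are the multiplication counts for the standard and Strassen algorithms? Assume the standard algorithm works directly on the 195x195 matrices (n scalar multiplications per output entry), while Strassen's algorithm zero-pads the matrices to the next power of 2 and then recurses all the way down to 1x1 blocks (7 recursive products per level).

Matrix multiplication for 195x195 matrices:

Strassen's algorithm requires power-of-2 dimensions. Pad 195x195 to 256x256 (next power of 2).

Standard algorithm: 195^3 = 7414875 multiplications
Strassen's algorithm: 7^(log2(256)) = 7^8 = 5764801 multiplications
Savings: 7414875 - 5764801 = 1650074 multiplications

Standard: 7414875 multiplications (195^3). Strassen: 5764801 multiplications (7^8, after padding to 256x256). Strassen reduces 8 recursive multiplications to 7 at each level.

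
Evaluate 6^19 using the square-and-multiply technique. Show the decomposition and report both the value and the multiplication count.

Computing 6^19 by squaring (build up from 6^1; each line after the first costs one multiplication):

6^1 = 6
6^2 = (6^1)^2 = 6^2 = 36
6^4 = (6^2)^2 = 36^2 = 1296
6^8 = (6^4)^2 = 1296^2 = 1679616
6^9 = 6 * 6^8 = 6 * 1679616 = 10077696
6^18 = (6^9)^2 = 10077696^2 = 101559956668416
6^19 = 6 * 6^18 = 6 * 101559956668416 = 609359740010496

Result: 609359740010496
Multiplications needed: 6 (6 lines after 6^1)

6^19 = 609359740010496. Using exponentiation by squaring, this requires 6 multiplications. The key idea: if the exponent is even, square the half-power; if odd, multiply by the base once.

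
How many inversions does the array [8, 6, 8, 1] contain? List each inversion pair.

Finding inversions in [8, 6, 8, 1]:

(0, 1): arr[0]=8 > arr[1]=6
(0, 3): arr[0]=8 > arr[3]=1
(1, 3): arr[1]=6 > arr[3]=1
(2, 3): arr[2]=8 > arr[3]=1

Total inversions: 4

The array has 4 inversion(s): (0,1), (0,3), (1,3), (2,3). Each pair (i,j) satisfies i < j and arr[i] > arr[j].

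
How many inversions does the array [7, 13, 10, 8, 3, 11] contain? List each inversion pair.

Finding inversions in [7, 13, 10, 8, 3, 11]:

(0, 4): arr[0]=7 > arr[4]=3
(1, 2): arr[1]=13 > arr[2]=10
(1, 3): arr[1]=13 > arr[3]=8
(1, 4): arr[1]=13 > arr[4]=3
(1, 5): arr[1]=13 > arr[5]=11
(2, 3): arr[2]=10 > arr[3]=8
(2, 4): arr[2]=10 > arr[4]=3
(3, 4): arr[3]=8 > arr[4]=3

Total inversions: 8

The array has 8 inversion(s): (0,4), (1,2), (1,3), (1,4), (1,5), (2,3), (2,4), (3,4). Each pair (i,j) satisfies i < j and arr[i] > arr[j].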